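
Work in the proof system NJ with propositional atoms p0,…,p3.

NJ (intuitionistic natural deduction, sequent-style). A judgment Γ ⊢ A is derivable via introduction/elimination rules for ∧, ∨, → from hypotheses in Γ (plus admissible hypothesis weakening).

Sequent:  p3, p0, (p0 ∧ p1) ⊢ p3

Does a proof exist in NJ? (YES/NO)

Proof tree:
[Wk] p3, p0, (p0 ∧ p1) ⊢ p3
  [Wk] p3, p0 ⊢ p3
    [Ax] p3 ⊢ p3

Result: YES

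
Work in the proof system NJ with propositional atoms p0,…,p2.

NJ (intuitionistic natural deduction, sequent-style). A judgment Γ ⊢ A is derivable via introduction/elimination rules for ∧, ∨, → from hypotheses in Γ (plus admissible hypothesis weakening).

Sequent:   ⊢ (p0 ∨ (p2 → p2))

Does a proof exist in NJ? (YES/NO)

Proof tree:
[∨I₂]  ⊢ (p0 ∨ (p2 → p2))
  [→I]  ⊢ (p2 → p2)
    [Ax] p2 ⊢ p2

Result: YES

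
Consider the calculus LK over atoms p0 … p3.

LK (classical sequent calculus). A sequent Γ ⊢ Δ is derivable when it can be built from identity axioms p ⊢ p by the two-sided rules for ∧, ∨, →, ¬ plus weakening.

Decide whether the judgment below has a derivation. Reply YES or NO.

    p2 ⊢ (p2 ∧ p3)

Search for a countermodel by truth-table:
  v=0000: Γ:[p2=F] Δ:[(p2 ∧ p3)=F] refutes=False
  v=0001: Γ:[p2=F] Δ:[(p2 ∧ p3)=F] refutes=False
  v=0010: Γ:[p2=T] Δ:[(p2 ∧ p3)=F] refutes=True  ← countermodel

Result: NO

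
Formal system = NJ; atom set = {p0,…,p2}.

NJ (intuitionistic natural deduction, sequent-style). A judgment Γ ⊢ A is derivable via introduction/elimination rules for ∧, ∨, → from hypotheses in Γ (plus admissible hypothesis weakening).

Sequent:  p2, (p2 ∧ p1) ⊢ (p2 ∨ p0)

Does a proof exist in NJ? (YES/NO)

Derivation trace:
[Wk] p2, (p2 ∧ p1) ⊢ (p2 ∨ p0)
  [∨I₁] p2 ⊢ (p2 ∨ p0)
    [Ax] p2 ⊢ p2

Result: YES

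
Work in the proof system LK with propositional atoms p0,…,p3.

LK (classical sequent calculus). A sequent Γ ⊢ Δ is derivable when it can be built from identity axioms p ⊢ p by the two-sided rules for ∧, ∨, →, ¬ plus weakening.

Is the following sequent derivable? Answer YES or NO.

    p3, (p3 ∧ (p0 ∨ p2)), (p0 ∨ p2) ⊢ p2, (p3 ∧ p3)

Derivation (root first):
[∧R] p3, (p3 ∧ (p0 ∨ p2)), (p0 ∨ p2) ⊢ p2, (p3 ∧ p3)
  [∨L] p3, (p0 ∨ p2) ⊢ p2, p3
    [WL] p3, p0 ⊢ p3
      [Ax] p3 ⊢ p3
    [Ax] p2 ⊢ p2
  [∧L] (p3 ∧ (p0 ∨ p2)) ⊢ p2, p3
    [∨L] p3, (p0 ∨ p2) ⊢ p2, p3
      [WL] p3, p0 ⊢ p3
        [Ax] p3 ⊢ p3
      [Ax] p2 ⊢ p2

Result: YES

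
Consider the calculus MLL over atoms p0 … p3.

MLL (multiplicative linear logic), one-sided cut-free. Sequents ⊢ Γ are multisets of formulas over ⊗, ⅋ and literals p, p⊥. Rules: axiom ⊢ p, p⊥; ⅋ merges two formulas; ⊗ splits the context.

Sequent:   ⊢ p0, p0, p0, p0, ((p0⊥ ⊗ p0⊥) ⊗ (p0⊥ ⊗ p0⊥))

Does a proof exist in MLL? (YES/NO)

Derivation trace:
[⊗]  ⊢ p0, p0, p0, p0, ((p0⊥ ⊗ p0⊥) ⊗ (p0⊥ ⊗ p0⊥))
  [⊗]  ⊢ p0, p0, (p0⊥ ⊗ p0⊥)
    [Ax]  ⊢ p0, p0⊥
    [Ax]  ⊢ p0, p0⊥
  [⊗]  ⊢ p0, p0, (p0⊥ ⊗ p0⊥)
    [Ax]  ⊢ p0, p0⊥
    [Ax]  ⊢ p0, p0⊥

Result: YES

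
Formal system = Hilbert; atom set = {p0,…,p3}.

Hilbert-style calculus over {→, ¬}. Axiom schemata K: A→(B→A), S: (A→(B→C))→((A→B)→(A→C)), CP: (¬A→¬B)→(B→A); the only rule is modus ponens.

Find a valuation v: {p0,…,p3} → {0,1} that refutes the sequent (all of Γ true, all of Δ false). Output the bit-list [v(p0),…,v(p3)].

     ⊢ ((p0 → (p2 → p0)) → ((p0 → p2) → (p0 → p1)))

Enumerate valuations to refute Γ ⊢ Δ:
  v=0000: Γ:[] Δ:[((p0 → (p2 → p0)) → ((p0 → p2) → (p0 → p1)))=T] refutes=False
  v=0001: Γ:[] Δ:[((p0 → (p2 → p0)) → ((p0 → p2) → (p0 → p1)))=T] refutes=False
  v=0010: Γ:[] Δ:[((p0 → (p2 → p0)) → ((p0 → p2) → (p0 → p1)))=T] refutes=False
  v=0011: Γ:[] Δ:[((p0 → (p2 → p0)) → ((p0 → p2) → (p0 → p1)))=T] refutes=False
  v=0100: Γ:[] Δ:[((p0 → (p2 → p0)) → ((p0 → p2) → (p0 → p1)))=T] refutes=False
  v=0101: Γ:[] Δ:[((p0 → (p2 → p0)) → ((p0 → p2) → (p0 → p1)))=T] refutes=False
  v=0110: Γ:[] Δ:[((p0 → (p2 → p0)) → ((p0 → p2) → (p0 → p1)))=T] refutes=False
  v=0111: Γ:[] Δ:[((p0 → (p2 → p0)) → ((p0 → p2) → (p0 → p1)))=T] refutes=False
  v=1000: Γ:[] Δ:[((p0 → (p2 → p0)) → ((p0 → p2) → (p0 → p1)))=T] refutes=False
  v=1001: Γ:[] Δ:[((p0 → (p2 → p0)) → ((p0 → p2) → (p0 → p1)))=T] refutes=False
  v=1010: Γ:[] Δ:[((p0 → (p2 → p0)) → ((p0 → p2) → (p0 → p1)))=F] refutes=True  ← countermodel

Result: [1, 0, 1, 0]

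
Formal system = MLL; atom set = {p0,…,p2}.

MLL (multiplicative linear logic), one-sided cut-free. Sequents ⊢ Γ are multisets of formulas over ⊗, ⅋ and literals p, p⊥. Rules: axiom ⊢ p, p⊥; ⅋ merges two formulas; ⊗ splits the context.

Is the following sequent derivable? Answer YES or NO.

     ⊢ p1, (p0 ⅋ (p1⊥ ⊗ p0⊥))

Derivation (root first):
[⅋]  ⊢ p1, (p0 ⅋ (p1⊥ ⊗ p0⊥))
  [⊗]  ⊢ p1, p0, (p1⊥ ⊗ p0⊥)
    [Ax]  ⊢ p1, p1⊥
    [Ax]  ⊢ p0, p0⊥

Result: YES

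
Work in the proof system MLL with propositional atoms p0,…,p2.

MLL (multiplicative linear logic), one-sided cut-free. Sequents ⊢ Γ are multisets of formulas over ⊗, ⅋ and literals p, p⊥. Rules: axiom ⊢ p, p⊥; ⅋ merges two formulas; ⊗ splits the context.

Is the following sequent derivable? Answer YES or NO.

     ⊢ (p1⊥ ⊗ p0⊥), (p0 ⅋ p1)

Proof tree:
[⅋]  ⊢ (p1⊥ ⊗ p0⊥), (p0 ⅋ p1)
  [⊗]  ⊢ p1, p0, (p1⊥ ⊗ p0⊥)
    [Ax]  ⊢ p1, p1⊥
    [Ax]  ⊢ p0, p0⊥

Result: YES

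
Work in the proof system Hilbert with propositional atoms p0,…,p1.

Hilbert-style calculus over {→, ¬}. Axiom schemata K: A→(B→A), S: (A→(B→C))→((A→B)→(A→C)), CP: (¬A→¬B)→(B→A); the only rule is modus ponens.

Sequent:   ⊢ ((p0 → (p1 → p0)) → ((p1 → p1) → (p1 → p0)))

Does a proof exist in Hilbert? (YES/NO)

Truth-table refutation:
  v=00: Γ:[] Δ:[((p0 → (p1 → p0)) → ((p1 → p1) → (p1 → p0)))=T] refutes=False
  v=01: Γ:[] Δ:[((p0 → (p1 → p0)) → ((p1 → p1) → (p1 → p0)))=F] refutes=True  ← countermodel

Result: NO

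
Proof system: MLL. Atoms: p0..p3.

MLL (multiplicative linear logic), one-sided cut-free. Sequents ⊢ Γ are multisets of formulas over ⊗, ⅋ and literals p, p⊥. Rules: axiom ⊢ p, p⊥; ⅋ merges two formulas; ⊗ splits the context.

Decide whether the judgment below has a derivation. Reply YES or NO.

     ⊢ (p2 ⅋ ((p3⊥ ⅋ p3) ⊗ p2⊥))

Derivation trace:
[⅋]  ⊢ (p2 ⅋ ((p3⊥ ⅋ p3) ⊗ p2⊥))
  [⊗]  ⊢ p2, ((p3⊥ ⅋ p3) ⊗ p2⊥)
    [⅋]  ⊢ (p3⊥ ⅋ p3)
      [Ax]  ⊢ p3, p3⊥
    [Ax]  ⊢ p2, p2⊥

Result: YES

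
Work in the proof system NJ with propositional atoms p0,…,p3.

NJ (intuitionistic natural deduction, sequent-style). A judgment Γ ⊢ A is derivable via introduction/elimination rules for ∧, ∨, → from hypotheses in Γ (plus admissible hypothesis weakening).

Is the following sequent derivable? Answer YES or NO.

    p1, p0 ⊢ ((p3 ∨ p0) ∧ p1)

Proof tree:
[∧I] p1, p0 ⊢ ((p3 ∨ p0) ∧ p1)
  [∨I₂] p0 ⊢ (p3 ∨ p0)
    [Ax] p0 ⊢ p0
  [Ax] p1 ⊢ p1

Result: YES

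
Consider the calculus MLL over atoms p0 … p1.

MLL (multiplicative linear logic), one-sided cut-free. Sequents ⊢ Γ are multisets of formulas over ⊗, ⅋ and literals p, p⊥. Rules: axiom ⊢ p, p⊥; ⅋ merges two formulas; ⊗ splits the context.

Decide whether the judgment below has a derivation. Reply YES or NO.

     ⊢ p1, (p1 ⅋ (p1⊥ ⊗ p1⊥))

Proof tree:
[⅋]  ⊢ p1, (p1 ⅋ (p1⊥ ⊗ p1⊥))
  [⊗]  ⊢ p1, p1, (p1⊥ ⊗ p1⊥)
    [Ax]  ⊢ p1, p1⊥
    [Ax]  ⊢ p1, p1⊥

Result: YES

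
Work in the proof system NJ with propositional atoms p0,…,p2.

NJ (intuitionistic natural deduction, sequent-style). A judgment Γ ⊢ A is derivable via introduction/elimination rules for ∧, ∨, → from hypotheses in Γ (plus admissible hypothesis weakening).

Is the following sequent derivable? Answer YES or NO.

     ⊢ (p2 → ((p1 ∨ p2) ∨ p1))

Proof tree:
[→I]  ⊢ (p2 → ((p1 ∨ p2) ∨ p1))
  [∨I₁] p2 ⊢ ((p1 ∨ p2) ∨ p1)
    [∨I₂] p2 ⊢ (p1 ∨ p2)
      [Ax] p2 ⊢ p2

Result: YES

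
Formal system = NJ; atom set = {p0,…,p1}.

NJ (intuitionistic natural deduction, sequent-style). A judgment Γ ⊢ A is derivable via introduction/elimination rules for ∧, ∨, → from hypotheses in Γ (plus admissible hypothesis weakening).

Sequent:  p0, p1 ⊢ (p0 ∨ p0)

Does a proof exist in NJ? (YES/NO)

Proof tree:
[Wk] p0, p1 ⊢ (p0 ∨ p0)
  [∨I₁] p0 ⊢ (p0 ∨ p0)
    [Ax] p0 ⊢ p0

Result: YES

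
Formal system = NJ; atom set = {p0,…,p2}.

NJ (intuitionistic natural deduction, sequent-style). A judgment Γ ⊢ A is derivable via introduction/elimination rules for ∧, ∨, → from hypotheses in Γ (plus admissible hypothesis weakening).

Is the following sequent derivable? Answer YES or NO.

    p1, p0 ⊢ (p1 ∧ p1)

Proof tree:
[∧I] p1, p0 ⊢ (p1 ∧ p1)
  [Wk] p1, p0 ⊢ p1
    [Ax] p1 ⊢ p1
  [Ax] p1 ⊢ p1

Result: YES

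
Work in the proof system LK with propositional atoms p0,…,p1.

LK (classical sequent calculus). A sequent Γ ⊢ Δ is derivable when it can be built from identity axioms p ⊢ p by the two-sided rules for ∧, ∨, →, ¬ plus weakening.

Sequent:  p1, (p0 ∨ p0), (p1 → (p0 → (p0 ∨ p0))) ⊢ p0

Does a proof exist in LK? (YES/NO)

Proof tree:
[→L] p1, (p0 ∨ p0), (p1 → (p0 → (p0 ∨ p0))) ⊢ p0
  [Ax] p1 ⊢ p1
  [→L] (p0 ∨ p0), (p0 → (p0 ∨ p0)) ⊢ p0
    [∨L] (p0 ∨ p0) ⊢ p0
      [Ax] p0 ⊢ p0
      [Ax] p0 ⊢ p0
    [∨L] (p0 ∨ p0) ⊢ p0
      [Ax] p0 ⊢ p0
      [Ax] p0 ⊢ p0

Result: YES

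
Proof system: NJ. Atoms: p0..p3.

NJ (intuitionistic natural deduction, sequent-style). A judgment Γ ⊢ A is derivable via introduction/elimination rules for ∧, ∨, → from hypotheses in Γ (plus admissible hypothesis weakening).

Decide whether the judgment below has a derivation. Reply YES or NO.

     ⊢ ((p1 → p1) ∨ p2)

Derivation (root first):
[∨I₁]  ⊢ ((p1 → p1) ∨ p2)
  [→I]  ⊢ (p1 → p1)
    [Ax] p1 ⊢ p1

Result: YES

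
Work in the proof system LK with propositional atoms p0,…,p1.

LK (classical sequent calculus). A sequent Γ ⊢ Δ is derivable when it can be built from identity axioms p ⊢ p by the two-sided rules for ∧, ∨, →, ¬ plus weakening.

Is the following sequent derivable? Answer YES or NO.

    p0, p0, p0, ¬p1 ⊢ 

Enumerate valuations to refute Γ ⊢ Δ:
  v=00: Γ:[p0=F, p0=F, p0=F, ¬p1=T] Δ:[] refutes=False
  v=01: Γ:[p0=F, p0=F, p0=F, ¬p1=F] Δ:[] refutes=False
  v=10: Γ:[p0=T, p0=T, p0=T, ¬p1=T] Δ:[] refutes=True  ← countermodel

Result: NO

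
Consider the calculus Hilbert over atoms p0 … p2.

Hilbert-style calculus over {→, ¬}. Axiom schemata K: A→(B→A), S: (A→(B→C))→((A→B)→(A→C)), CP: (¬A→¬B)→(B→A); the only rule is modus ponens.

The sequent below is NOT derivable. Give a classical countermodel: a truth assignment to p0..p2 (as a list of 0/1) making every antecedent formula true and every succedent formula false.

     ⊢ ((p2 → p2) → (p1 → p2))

Truth-table refutation:
  v=000: Γ:[] Δ:[((p2 → p2) → (p1 → p2))=T] refutes=False
  v=001: Γ:[] Δ:[((p2 → p2) → (p1 → p2))=T] refutes=False
  v=010: Γ:[] Δ:[((p2 → p2) → (p1 → p2))=F] refutes=True  ← countermodel

Result: [0, 1, 0]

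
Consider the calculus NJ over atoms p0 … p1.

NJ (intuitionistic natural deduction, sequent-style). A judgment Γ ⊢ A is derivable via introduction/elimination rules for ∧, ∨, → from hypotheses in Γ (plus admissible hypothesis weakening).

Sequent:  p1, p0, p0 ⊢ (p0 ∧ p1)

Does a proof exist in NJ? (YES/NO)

Derivation trace:
[Wk] p1, p0, p0 ⊢ (p0 ∧ p1)
  [∧I] p1, p0 ⊢ (p0 ∧ p1)
    [Ax] p0 ⊢ p0
    [Ax] p1 ⊢ p1

Result: YES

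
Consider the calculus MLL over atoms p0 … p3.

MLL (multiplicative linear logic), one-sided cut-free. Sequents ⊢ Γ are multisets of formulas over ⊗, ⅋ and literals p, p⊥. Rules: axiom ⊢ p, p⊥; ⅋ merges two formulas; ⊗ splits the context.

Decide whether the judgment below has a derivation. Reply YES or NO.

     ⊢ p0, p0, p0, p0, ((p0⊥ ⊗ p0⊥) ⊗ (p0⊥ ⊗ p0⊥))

Derivation (root first):
[⊗]  ⊢ p0, p0, p0, p0, ((p0⊥ ⊗ p0⊥) ⊗ (p0⊥ ⊗ p0⊥))
  [⊗]  ⊢ p0, p0, (p0⊥ ⊗ p0⊥)
    [Ax]  ⊢ p0, p0⊥
    [Ax]  ⊢ p0, p0⊥
  [⊗]  ⊢ p0, p0, (p0⊥ ⊗ p0⊥)
    [Ax]  ⊢ p0, p0⊥
    [Ax]  ⊢ p0, p0⊥

Result: YES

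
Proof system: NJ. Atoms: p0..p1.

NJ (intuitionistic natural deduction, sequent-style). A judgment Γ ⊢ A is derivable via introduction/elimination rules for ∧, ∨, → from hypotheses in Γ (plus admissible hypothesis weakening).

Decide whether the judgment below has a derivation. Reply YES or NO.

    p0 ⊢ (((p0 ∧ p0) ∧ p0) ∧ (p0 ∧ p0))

Derivation trace:
[∧I] p0 ⊢ (((p0 ∧ p0) ∧ p0) ∧ (p0 ∧ p0))
  [∧I] p0 ⊢ ((p0 ∧ p0) ∧ p0)
    [∧I] p0 ⊢ (p0 ∧ p0)
      [Wk] p0, p0 ⊢ p0
        [Ax] p0 ⊢ p0
      [Wk] p0, p0 ⊢ p0
        [Ax] p0 ⊢ p0
    [Ax] p0 ⊢ p0
  [∧I] p0 ⊢ (p0 ∧ p0)
    [Ax] p0 ⊢ p0
    [Ax] p0 ⊢ p0

Result: YES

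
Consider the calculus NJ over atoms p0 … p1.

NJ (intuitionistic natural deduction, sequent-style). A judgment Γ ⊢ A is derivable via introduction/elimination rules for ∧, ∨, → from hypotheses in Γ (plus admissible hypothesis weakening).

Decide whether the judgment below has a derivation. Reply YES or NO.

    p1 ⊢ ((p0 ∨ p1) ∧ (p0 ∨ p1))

Derivation trace:
[∧I] p1 ⊢ ((p0 ∨ p1) ∧ (p0 ∨ p1))
  [∨I₂] p1 ⊢ (p0 ∨ p1)
    [Ax] p1 ⊢ p1
  [∨I₂] p1 ⊢ (p0 ∨ p1)
    [Ax] p1 ⊢ p1

Result: YES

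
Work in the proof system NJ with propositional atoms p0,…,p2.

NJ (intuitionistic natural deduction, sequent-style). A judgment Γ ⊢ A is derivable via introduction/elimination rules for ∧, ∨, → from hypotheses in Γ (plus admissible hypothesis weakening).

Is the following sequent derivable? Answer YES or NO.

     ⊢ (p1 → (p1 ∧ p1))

Proof tree:
[→I]  ⊢ (p1 → (p1 ∧ p1))
  [∧I] p1 ⊢ (p1 ∧ p1)
    [Ax] p1 ⊢ p1
    [Ax] p1 ⊢ p1

Result: YES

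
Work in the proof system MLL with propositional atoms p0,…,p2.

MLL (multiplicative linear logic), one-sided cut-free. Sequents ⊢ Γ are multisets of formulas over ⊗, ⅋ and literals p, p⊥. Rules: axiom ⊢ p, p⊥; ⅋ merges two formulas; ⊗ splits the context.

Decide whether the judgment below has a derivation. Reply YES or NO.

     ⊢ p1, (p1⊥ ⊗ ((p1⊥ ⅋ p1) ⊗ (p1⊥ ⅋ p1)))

Derivation trace:
[⊗]  ⊢ p1, (p1⊥ ⊗ ((p1⊥ ⅋ p1) ⊗ (p1⊥ ⅋ p1)))
  [Ax]  ⊢ p1, p1⊥
  [⊗]  ⊢ ((p1⊥ ⅋ p1) ⊗ (p1⊥ ⅋ p1))
    [⅋]  ⊢ (p1⊥ ⅋ p1)
      [Ax]  ⊢ p1, p1⊥
    [⅋]  ⊢ (p1⊥ ⅋ p1)
      [Ax]  ⊢ p1, p1⊥

Result: YES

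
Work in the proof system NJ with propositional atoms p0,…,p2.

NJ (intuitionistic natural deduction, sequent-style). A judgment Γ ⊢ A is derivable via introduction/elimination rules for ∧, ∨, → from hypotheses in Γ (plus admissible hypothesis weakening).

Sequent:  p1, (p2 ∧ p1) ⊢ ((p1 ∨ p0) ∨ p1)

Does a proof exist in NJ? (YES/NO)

Derivation (root first):
[∨I₁] p1, (p2 ∧ p1) ⊢ ((p1 ∨ p0) ∨ p1)
  [∨I₁] p1, (p2 ∧ p1) ⊢ (p1 ∨ p0)
    [Wk] p1, (p2 ∧ p1) ⊢ p1
      [Ax] p1 ⊢ p1

Result: YES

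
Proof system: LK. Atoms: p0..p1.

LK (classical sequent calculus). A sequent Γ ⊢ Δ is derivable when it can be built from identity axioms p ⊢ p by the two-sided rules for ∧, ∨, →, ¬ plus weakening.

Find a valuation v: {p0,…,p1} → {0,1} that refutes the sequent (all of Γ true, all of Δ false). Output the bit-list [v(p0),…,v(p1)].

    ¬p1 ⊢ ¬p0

Search for a countermodel by truth-table:
  v=00: Γ:[¬p1=T] Δ:[¬p0=T] refutes=False
  v=01: Γ:[¬p1=F] Δ:[¬p0=T] refutes=False
  v=10: Γ:[¬p1=T] Δ:[¬p0=F] refutes=True  ← countermodel

Result: [1, 0]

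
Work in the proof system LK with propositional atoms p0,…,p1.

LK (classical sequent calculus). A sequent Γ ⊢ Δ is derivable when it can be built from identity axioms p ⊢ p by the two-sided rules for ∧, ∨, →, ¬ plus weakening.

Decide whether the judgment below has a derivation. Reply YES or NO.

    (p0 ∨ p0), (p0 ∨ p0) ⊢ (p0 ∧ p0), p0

Proof tree:
[∨L] (p0 ∨ p0), (p0 ∨ p0) ⊢ (p0 ∧ p0), p0
  [Ax] p0 ⊢ p0
  [∧R] (p0 ∨ p0), p0 ⊢ (p0 ∧ p0)
    [Ax] p0 ⊢ p0
    [∨L] (p0 ∨ p0) ⊢ p0
      [Ax] p0 ⊢ p0
      [Ax] p0 ⊢ p0

Result: YES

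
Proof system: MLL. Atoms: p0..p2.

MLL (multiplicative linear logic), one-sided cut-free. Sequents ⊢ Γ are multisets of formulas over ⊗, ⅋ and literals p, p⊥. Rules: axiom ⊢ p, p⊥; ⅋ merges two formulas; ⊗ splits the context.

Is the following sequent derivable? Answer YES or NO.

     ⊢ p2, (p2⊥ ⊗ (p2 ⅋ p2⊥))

Derivation trace:
[⊗]  ⊢ p2, (p2⊥ ⊗ (p2 ⅋ p2⊥))
  [Ax]  ⊢ p2, p2⊥
  [⅋]  ⊢ (p2 ⅋ p2⊥)
    [Ax]  ⊢ p2, p2⊥

Result: YES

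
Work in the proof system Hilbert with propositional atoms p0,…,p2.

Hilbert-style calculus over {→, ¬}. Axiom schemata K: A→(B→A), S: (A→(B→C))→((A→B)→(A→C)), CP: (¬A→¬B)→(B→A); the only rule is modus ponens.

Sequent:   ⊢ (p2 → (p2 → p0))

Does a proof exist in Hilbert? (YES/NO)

Enumerate valuations to refute Γ ⊢ Δ:
  v=000: Γ:[] Δ:[(p2 → (p2 → p0))=T] refutes=False
  v=001: Γ:[] Δ:[(p2 → (p2 → p0))=F] refutes=True  ← countermodel

Result: NO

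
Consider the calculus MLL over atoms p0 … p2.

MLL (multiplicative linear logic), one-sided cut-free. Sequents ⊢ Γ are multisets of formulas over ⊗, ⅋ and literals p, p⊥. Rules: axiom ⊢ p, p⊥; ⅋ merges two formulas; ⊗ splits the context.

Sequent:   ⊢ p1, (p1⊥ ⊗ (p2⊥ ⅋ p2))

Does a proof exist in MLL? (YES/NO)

Proof tree:
[⊗]  ⊢ p1, (p1⊥ ⊗ (p2⊥ ⅋ p2))
  [Ax]  ⊢ p1, p1⊥
  [⅋]  ⊢ (p2⊥ ⅋ p2)
    [Ax]  ⊢ p2, p2⊥

Result: YES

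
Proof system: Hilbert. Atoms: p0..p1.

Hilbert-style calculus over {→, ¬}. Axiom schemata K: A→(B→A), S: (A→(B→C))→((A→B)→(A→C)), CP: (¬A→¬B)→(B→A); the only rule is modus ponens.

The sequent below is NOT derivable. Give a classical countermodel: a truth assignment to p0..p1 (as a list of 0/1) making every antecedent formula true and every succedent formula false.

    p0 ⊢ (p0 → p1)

Search for a countermodel by truth-table:
  v=00: Γ:[p0=F] Δ:[(p0 → p1)=T] refutes=False
  v=01: Γ:[p0=F] Δ:[(p0 → p1)=T] refutes=False
  v=10: Γ:[p0=T] Δ:[(p0 → p1)=F] refutes=True  ← countermodel

Result: [1, 0]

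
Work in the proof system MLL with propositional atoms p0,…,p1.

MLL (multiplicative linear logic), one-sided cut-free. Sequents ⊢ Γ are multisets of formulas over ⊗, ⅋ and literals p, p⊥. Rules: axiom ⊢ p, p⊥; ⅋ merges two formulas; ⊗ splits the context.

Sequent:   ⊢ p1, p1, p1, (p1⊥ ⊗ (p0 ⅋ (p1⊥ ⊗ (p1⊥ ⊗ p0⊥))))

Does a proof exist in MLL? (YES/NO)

Derivation trace:
[⊗]  ⊢ p1, p1, p1, (p1⊥ ⊗ (p0 ⅋ (p1⊥ ⊗ (p1⊥ ⊗ p0⊥))))
  [Ax]  ⊢ p1, p1⊥
  [⅋]  ⊢ p1, p1, (p0 ⅋ (p1⊥ ⊗ (p1⊥ ⊗ p0⊥)))
    [⊗]  ⊢ p1, p1, p0, (p1⊥ ⊗ (p1⊥ ⊗ p0⊥))
      [Ax]  ⊢ p1, p1⊥
      [⊗]  ⊢ p1, p0, (p1⊥ ⊗ p0⊥)
        [Ax]  ⊢ p1, p1⊥
        [Ax]  ⊢ p0, p0⊥

Result: YES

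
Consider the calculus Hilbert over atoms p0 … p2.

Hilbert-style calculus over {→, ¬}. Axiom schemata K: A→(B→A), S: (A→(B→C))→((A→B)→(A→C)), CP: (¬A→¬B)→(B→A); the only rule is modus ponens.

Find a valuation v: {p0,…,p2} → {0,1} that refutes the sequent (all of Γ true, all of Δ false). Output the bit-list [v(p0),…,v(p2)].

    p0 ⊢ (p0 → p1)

Enumerate valuations to refute Γ ⊢ Δ:
  v=000: Γ:[p0=F] Δ:[(p0 → p1)=T] refutes=False
  v=001: Γ:[p0=F] Δ:[(p0 → p1)=T] refutes=False
  v=010: Γ:[p0=F] Δ:[(p0 → p1)=T] refutes=False
  v=011: Γ:[p0=F] Δ:[(p0 → p1)=T] refutes=False
  v=100: Γ:[p0=T] Δ:[(p0 → p1)=F] refutes=True  ← countermodel

Result: [1, 0, 0]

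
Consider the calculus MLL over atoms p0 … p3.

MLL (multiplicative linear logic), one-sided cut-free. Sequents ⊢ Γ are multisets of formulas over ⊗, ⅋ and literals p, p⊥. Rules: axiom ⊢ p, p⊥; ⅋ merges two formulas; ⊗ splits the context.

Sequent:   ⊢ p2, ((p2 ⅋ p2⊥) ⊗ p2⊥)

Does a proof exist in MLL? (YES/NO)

Proof tree:
[⊗]  ⊢ p2, ((p2 ⅋ p2⊥) ⊗ p2⊥)
  [⅋]  ⊢ (p2 ⅋ p2⊥)
    [Ax]  ⊢ p2, p2⊥
  [Ax]  ⊢ p2, p2⊥

Result: YES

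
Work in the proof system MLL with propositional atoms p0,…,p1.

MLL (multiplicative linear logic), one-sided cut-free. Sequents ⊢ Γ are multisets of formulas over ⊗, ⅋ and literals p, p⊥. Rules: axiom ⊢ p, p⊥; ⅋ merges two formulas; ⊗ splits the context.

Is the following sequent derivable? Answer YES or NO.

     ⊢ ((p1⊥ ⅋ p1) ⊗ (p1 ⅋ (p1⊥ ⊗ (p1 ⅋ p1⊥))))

Derivation trace:
[⊗]  ⊢ ((p1⊥ ⅋ p1) ⊗ (p1 ⅋ (p1⊥ ⊗ (p1 ⅋ p1⊥))))
  [⅋]  ⊢ (p1⊥ ⅋ p1)
    [Ax]  ⊢ p1, p1⊥
  [⅋]  ⊢ (p1 ⅋ (p1⊥ ⊗ (p1 ⅋ p1⊥)))
    [⊗]  ⊢ p1, (p1⊥ ⊗ (p1 ⅋ p1⊥))
      [Ax]  ⊢ p1, p1⊥
      [⅋]  ⊢ (p1 ⅋ p1⊥)
        [Ax]  ⊢ p1, p1⊥

Result: YES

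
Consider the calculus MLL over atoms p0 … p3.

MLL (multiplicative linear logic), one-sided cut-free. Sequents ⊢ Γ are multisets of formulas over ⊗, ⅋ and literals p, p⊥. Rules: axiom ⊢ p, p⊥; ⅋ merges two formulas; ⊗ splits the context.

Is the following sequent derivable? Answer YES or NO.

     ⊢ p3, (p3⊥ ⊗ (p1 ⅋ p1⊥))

Proof tree:
[⊗]  ⊢ p3, (p3⊥ ⊗ (p1 ⅋ p1⊥))
  [Ax]  ⊢ p3, p3⊥
  [⅋]  ⊢ (p1 ⅋ p1⊥)
    [Ax]  ⊢ p1, p1⊥

Result: YES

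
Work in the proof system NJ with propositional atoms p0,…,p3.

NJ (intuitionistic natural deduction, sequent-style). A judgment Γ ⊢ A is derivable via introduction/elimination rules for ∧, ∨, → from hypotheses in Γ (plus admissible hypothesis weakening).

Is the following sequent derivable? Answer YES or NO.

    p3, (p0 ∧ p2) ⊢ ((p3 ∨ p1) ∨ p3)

Derivation (root first):
[Wk] p3, (p0 ∧ p2) ⊢ ((p3 ∨ p1) ∨ p3)
  [∨I₁] p3 ⊢ ((p3 ∨ p1) ∨ p3)
    [∨I₁] p3 ⊢ (p3 ∨ p1)
      [Ax] p3 ⊢ p3

Result: YES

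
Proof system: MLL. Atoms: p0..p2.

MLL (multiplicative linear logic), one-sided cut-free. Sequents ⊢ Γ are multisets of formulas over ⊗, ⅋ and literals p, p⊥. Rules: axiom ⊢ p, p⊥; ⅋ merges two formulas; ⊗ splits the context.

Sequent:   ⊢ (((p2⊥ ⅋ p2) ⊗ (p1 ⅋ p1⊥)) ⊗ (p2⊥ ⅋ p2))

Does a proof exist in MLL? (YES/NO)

Proof tree:
[⊗]  ⊢ (((p2⊥ ⅋ p2) ⊗ (p1 ⅋ p1⊥)) ⊗ (p2⊥ ⅋ p2))
  [⊗]  ⊢ ((p2⊥ ⅋ p2) ⊗ (p1 ⅋ p1⊥))
    [⅋]  ⊢ (p2⊥ ⅋ p2)
      [Ax]  ⊢ p2, p2⊥
    [⅋]  ⊢ (p1 ⅋ p1⊥)
      [Ax]  ⊢ p1, p1⊥
  [⅋]  ⊢ (p2⊥ ⅋ p2)
    [Ax]  ⊢ p2, p2⊥

Result: YES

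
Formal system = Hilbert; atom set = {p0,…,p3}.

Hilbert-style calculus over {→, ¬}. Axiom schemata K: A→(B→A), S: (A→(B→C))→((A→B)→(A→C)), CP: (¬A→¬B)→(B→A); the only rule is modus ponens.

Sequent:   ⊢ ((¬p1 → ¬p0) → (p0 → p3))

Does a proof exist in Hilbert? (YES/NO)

Search for a countermodel by truth-table:
  v=0000: Γ:[] Δ:[((¬p1 → ¬p0) → (p0 → p3))=T] refutes=False
  v=0001: Γ:[] Δ:[((¬p1 → ¬p0) → (p0 → p3))=T] refutes=False
  v=0010: Γ:[] Δ:[((¬p1 → ¬p0) → (p0 → p3))=T] refutes=False
  v=0011: Γ:[] Δ:[((¬p1 → ¬p0) → (p0 → p3))=T] refutes=False
  v=0100: Γ:[] Δ:[((¬p1 → ¬p0) → (p0 → p3))=T] refutes=False
  v=0101: Γ:[] Δ:[((¬p1 → ¬p0) → (p0 → p3))=T] refutes=False
  v=0110: Γ:[] Δ:[((¬p1 → ¬p0) → (p0 → p3))=T] refutes=False
  v=0111: Γ:[] Δ:[((¬p1 → ¬p0) → (p0 → p3))=T] refutes=False
  v=1000: Γ:[] Δ:[((¬p1 → ¬p0) → (p0 → p3))=T] refutes=False
  v=1001: Γ:[] Δ:[((¬p1 → ¬p0) → (p0 → p3))=T] refutes=False
  v=1010: Γ:[] Δ:[((¬p1 → ¬p0) → (p0 → p3))=T] refutes=False
  v=1011: Γ:[] Δ:[((¬p1 → ¬p0) → (p0 → p3))=T] refutes=False
  v=1100: Γ:[] Δ:[((¬p1 → ¬p0) → (p0 → p3))=F] refutes=True  ← countermodel

Result: NO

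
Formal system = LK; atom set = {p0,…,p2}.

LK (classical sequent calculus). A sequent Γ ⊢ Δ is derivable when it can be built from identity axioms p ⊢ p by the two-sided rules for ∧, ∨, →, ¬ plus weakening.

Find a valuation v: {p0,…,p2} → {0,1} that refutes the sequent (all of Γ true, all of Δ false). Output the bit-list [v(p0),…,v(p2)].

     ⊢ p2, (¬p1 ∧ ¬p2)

Truth-table refutation:
  v=000: Γ:[] Δ:[p2=F, (¬p1 ∧ ¬p2)=T] refutes=False
  v=001: Γ:[] Δ:[p2=T, (¬p1 ∧ ¬p2)=F] refutes=False
  v=010: Γ:[] Δ:[p2=F, (¬p1 ∧ ¬p2)=F] refutes=True  ← countermodel

Result: [0, 1, 0]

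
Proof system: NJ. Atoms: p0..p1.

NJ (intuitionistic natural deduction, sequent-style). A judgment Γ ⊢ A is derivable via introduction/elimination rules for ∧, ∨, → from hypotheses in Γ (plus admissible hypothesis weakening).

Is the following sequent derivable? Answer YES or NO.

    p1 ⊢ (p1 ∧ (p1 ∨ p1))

Derivation (root first):
[∧I] p1 ⊢ (p1 ∧ (p1 ∨ p1))
  [Ax] p1 ⊢ p1
  [∨I₂] p1 ⊢ (p1 ∨ p1)
    [Ax] p1 ⊢ p1

Result: YES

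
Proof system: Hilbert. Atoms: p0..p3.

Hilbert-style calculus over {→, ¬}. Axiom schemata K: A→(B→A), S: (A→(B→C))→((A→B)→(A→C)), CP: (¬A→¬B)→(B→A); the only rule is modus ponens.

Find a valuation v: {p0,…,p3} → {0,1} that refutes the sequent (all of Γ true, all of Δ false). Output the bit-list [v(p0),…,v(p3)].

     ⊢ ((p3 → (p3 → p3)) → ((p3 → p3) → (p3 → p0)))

Search for a countermodel by truth-table:
  v=0000: Γ:[] Δ:[((p3 → (p3 → p3)) → ((p3 → p3) → (p3 → p0)))=T] refutes=False
  v=0001: Γ:[] Δ:[((p3 → (p3 → p3)) → ((p3 → p3) → (p3 → p0)))=F] refutes=True  ← countermodel

Result: [0, 0, 0, 1]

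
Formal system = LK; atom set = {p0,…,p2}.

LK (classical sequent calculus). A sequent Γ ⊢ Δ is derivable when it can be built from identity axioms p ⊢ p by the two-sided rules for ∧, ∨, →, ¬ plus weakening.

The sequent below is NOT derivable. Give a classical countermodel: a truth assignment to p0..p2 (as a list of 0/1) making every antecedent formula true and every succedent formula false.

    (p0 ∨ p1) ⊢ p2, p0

Search for a countermodel by truth-table:
  v=000: Γ:[(p0 ∨ p1)=F] Δ:[p2=F, p0=F] refutes=False
  v=001: Γ:[(p0 ∨ p1)=F] Δ:[p2=T, p0=F] refutes=False
  v=010: Γ:[(p0 ∨ p1)=T] Δ:[p2=F, p0=F] refutes=True  ← countermodel

Result: [0, 1, 0]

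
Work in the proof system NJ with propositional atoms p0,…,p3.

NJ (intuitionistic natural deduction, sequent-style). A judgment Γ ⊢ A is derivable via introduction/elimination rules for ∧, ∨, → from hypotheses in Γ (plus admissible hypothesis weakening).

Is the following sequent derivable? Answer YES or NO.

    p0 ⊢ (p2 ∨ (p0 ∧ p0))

Proof tree:
[∨I₂] p0 ⊢ (p2 ∨ (p0 ∧ p0))
  [∧I] p0 ⊢ (p0 ∧ p0)
    [Ax] p0 ⊢ p0
    [Ax] p0 ⊢ p0

Result: YES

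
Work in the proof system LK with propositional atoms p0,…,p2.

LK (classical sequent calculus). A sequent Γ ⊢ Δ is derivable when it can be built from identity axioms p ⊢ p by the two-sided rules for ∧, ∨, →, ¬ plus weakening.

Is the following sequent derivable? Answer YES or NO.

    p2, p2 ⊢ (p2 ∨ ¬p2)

Proof tree:
[WL] p2, p2 ⊢ (p2 ∨ ¬p2)
  [WL] p2 ⊢ (p2 ∨ ¬p2)
    [∨R]  ⊢ (p2 ∨ ¬p2)
      [¬R]  ⊢ p2, ¬p2
        [Ax] p2 ⊢ p2

Result: YES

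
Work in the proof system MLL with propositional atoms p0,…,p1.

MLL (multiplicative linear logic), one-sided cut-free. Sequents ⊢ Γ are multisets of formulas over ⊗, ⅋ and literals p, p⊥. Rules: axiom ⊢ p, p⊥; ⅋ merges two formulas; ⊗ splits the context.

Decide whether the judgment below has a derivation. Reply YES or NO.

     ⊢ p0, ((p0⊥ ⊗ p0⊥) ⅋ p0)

Derivation trace:
[⅋]  ⊢ p0, ((p0⊥ ⊗ p0⊥) ⅋ p0)
  [⊗]  ⊢ p0, p0, (p0⊥ ⊗ p0⊥)
    [Ax]  ⊢ p0, p0⊥
    [Ax]  ⊢ p0, p0⊥

Result: YES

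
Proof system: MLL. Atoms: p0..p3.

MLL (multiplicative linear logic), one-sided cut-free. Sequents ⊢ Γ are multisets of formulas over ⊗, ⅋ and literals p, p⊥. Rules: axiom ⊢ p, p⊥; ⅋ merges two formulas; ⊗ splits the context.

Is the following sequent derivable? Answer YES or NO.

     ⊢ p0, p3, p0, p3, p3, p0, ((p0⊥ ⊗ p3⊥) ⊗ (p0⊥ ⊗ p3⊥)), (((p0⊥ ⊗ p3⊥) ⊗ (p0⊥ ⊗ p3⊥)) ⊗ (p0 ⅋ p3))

Proof tree:
[⊗]  ⊢ p0, p3, p0, p3, p3, p0, ((p0⊥ ⊗ p3⊥) ⊗ (p0⊥ ⊗ p3⊥)), (((p0⊥ ⊗ p3⊥) ⊗ (p0⊥ ⊗ p3⊥)) ⊗ (p0 ⅋ p3))
  [⊗]  ⊢ p0, p3, p0, p3, ((p0⊥ ⊗ p3⊥) ⊗ (p0⊥ ⊗ p3⊥))
    [⊗]  ⊢ p0, p3, (p0⊥ ⊗ p3⊥)
      [Ax]  ⊢ p0, p0⊥
      [Ax]  ⊢ p3, p3⊥
    [⊗]  ⊢ p0, p3, (p0⊥ ⊗ p3⊥)
      [Ax]  ⊢ p0, p0⊥
      [Ax]  ⊢ p3, p3⊥
  [⅋]  ⊢ p3, p0, ((p0⊥ ⊗ p3⊥) ⊗ (p0⊥ ⊗ p3⊥)), (p0 ⅋ p3)
    [⊗]  ⊢ p0, p3, p0, p3, ((p0⊥ ⊗ p3⊥) ⊗ (p0⊥ ⊗ p3⊥))
      [⊗]  ⊢ p0, p3, (p0⊥ ⊗ p3⊥)
        [Ax]  ⊢ p0, p0⊥
        [Ax]  ⊢ p3, p3⊥
      [⊗]  ⊢ p0, p3, (p0⊥ ⊗ p3⊥)
        [Ax]  ⊢ p0, p0⊥
        [Ax]  ⊢ p3, p3⊥

Result: YES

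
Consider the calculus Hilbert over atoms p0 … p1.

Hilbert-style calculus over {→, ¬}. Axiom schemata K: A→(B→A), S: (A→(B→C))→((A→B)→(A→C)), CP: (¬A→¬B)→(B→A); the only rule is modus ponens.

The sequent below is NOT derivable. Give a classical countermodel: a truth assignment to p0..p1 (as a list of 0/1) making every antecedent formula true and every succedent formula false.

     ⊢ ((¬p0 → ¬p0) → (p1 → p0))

Search for a countermodel by truth-table:
  v=00: Γ:[] Δ:[((¬p0 → ¬p0) → (p1 → p0))=T] refutes=False
  v=01: Γ:[] Δ:[((¬p0 → ¬p0) → (p1 → p0))=F] refutes=True  ← countermodel

Result: [0, 1]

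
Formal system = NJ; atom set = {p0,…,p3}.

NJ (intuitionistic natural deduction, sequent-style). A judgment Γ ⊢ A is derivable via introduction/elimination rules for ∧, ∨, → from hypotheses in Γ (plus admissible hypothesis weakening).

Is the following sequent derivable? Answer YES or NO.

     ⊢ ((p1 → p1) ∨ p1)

Derivation trace:
[∨I₁]  ⊢ ((p1 → p1) ∨ p1)
  [→I]  ⊢ (p1 → p1)
    [Ax] p1 ⊢ p1

Result: YES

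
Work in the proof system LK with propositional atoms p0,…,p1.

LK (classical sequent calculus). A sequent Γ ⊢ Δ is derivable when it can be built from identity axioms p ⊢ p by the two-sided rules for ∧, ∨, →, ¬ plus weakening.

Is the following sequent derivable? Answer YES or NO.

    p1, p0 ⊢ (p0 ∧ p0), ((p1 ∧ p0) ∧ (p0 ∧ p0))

Derivation (root first):
[∧R] p1, p0 ⊢ (p0 ∧ p0), ((p1 ∧ p0) ∧ (p0 ∧ p0))
  [WL] p1, p0, p1 ⊢ (p1 ∧ p0)
    [∧R] p1, p0 ⊢ (p1 ∧ p0)
      [Ax] p1 ⊢ p1
      [Ax] p0 ⊢ p0
  [∧R] p0 ⊢ (p0 ∧ p0), (p0 ∧ p0)
    [WL] p0, p0 ⊢ p0
      [Ax] p0 ⊢ p0
    [WR] p0 ⊢ (p0 ∧ p0), p0
      [∧R] p0 ⊢ (p0 ∧ p0)
        [Ax] p0 ⊢ p0
        [Ax] p0 ⊢ p0

Result: YES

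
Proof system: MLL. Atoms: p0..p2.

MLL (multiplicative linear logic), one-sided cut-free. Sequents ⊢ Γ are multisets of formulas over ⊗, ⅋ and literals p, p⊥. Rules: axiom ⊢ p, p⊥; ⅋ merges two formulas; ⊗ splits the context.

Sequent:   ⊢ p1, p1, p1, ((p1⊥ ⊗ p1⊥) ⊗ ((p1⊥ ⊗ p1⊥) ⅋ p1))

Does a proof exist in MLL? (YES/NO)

Derivation (root first):
[⊗]  ⊢ p1, p1, p1, ((p1⊥ ⊗ p1⊥) ⊗ ((p1⊥ ⊗ p1⊥) ⅋ p1))
  [⊗]  ⊢ p1, p1, (p1⊥ ⊗ p1⊥)
    [Ax]  ⊢ p1, p1⊥
    [Ax]  ⊢ p1, p1⊥
  [⅋]  ⊢ p1, ((p1⊥ ⊗ p1⊥) ⅋ p1)
    [⊗]  ⊢ p1, p1, (p1⊥ ⊗ p1⊥)
      [Ax]  ⊢ p1, p1⊥
      [Ax]  ⊢ p1, p1⊥

Result: YES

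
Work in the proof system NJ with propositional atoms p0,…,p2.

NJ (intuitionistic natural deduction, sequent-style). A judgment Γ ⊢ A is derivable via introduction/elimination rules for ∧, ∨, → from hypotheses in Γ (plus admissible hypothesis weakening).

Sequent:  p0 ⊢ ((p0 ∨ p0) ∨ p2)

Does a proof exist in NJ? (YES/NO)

Proof tree:
[∨I₁] p0 ⊢ ((p0 ∨ p0) ∨ p2)
  [∨I₁] p0 ⊢ (p0 ∨ p0)
    [Ax] p0 ⊢ p0

Result: YES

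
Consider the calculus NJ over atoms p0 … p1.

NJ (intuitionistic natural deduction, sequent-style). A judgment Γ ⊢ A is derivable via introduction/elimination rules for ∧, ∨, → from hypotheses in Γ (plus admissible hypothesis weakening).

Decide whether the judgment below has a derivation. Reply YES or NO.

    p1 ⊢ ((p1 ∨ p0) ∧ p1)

Proof tree:
[∧I] p1 ⊢ ((p1 ∨ p0) ∧ p1)
  [∨I₁] p1 ⊢ (p1 ∨ p0)
    [Ax] p1 ⊢ p1
  [Ax] p1 ⊢ p1

Result: YES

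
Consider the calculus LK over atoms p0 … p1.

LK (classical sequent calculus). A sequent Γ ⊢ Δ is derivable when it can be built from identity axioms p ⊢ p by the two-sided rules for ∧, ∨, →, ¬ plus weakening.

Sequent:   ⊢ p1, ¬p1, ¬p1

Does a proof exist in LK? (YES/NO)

Proof tree:
[¬R]  ⊢ p1, ¬p1, ¬p1
  [WL] p1 ⊢ p1, ¬p1
    [¬R]  ⊢ p1, ¬p1
      [Ax] p1 ⊢ p1

Result: YES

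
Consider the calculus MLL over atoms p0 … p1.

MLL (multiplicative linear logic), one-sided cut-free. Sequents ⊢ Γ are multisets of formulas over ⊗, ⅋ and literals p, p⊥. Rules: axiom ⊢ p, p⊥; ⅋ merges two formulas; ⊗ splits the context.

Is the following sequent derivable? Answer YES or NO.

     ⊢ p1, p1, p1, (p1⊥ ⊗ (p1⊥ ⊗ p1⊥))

Proof tree:
[⊗]  ⊢ p1, p1, p1, (p1⊥ ⊗ (p1⊥ ⊗ p1⊥))
  [Ax]  ⊢ p1, p1⊥
  [⊗]  ⊢ p1, p1, (p1⊥ ⊗ p1⊥)
    [Ax]  ⊢ p1, p1⊥
    [Ax]  ⊢ p1, p1⊥

Result: YES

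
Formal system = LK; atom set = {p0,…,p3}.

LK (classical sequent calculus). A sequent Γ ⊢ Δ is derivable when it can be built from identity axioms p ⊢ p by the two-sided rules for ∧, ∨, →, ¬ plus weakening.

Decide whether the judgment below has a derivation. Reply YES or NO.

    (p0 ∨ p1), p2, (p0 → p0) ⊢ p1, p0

Proof tree:
[→L] (p0 ∨ p1), p2, (p0 → p0) ⊢ p1, p0
  [WL] (p0 ∨ p1), p2 ⊢ p1, p0
    [∨L] (p0 ∨ p1) ⊢ p1, p0
      [Ax] p0 ⊢ p0
      [Ax] p1 ⊢ p1
  [Ax] p0 ⊢ p0

Result: YES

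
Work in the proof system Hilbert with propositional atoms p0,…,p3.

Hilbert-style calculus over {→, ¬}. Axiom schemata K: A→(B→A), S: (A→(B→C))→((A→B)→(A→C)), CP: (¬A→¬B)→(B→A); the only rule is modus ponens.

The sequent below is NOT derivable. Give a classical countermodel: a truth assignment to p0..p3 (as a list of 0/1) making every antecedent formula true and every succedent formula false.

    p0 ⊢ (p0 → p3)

Enumerate valuations to refute Γ ⊢ Δ:
  v=0000: Γ:[p0=F] Δ:[(p0 → p3)=T] refutes=False
  v=0001: Γ:[p0=F] Δ:[(p0 → p3)=T] refutes=False
  v=0010: Γ:[p0=F] Δ:[(p0 → p3)=T] refutes=False
  v=0011: Γ:[p0=F] Δ:[(p0 → p3)=T] refutes=False
  v=0100: Γ:[p0=F] Δ:[(p0 → p3)=T] refutes=False
  v=0101: Γ:[p0=F] Δ:[(p0 → p3)=T] refutes=False
  v=0110: Γ:[p0=F] Δ:[(p0 → p3)=T] refutes=False
  v=0111: Γ:[p0=F] Δ:[(p0 → p3)=T] refutes=False
  v=1000: Γ:[p0=T] Δ:[(p0 → p3)=F] refutes=True  ← countermodel

Result: [1, 0, 0, 0]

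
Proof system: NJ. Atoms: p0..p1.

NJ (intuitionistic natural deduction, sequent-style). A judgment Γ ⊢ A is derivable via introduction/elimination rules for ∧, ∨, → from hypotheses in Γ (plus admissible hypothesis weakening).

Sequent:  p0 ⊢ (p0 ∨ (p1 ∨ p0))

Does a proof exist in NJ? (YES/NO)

Derivation (root first):
[∨I₂] p0 ⊢ (p0 ∨ (p1 ∨ p0))
  [∨I₂] p0 ⊢ (p1 ∨ p0)
    [Ax] p0 ⊢ p0

Result: YES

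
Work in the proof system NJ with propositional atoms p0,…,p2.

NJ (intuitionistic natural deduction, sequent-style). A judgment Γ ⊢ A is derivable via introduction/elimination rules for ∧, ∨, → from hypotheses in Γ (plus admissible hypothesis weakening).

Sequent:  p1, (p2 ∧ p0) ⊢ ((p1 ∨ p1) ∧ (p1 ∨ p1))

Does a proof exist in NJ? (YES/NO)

Proof tree:
[Wk] p1, (p2 ∧ p0) ⊢ ((p1 ∨ p1) ∧ (p1 ∨ p1))
  [∧I] p1 ⊢ ((p1 ∨ p1) ∧ (p1 ∨ p1))
    [∨I₂] p1 ⊢ (p1 ∨ p1)
      [Ax] p1 ⊢ p1
    [∨I₂] p1 ⊢ (p1 ∨ p1)
      [Ax] p1 ⊢ p1

Result: YES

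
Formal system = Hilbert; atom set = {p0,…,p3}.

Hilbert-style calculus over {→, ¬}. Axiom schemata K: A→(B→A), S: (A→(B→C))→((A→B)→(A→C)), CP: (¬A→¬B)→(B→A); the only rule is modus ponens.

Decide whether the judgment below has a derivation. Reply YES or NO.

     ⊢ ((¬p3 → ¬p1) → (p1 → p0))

Truth-table refutation:
  v=0000: Γ:[] Δ:[((¬p3 → ¬p1) → (p1 → p0))=T] refutes=False
  v=0001: Γ:[] Δ:[((¬p3 → ¬p1) → (p1 → p0))=T] refutes=False
  v=0010: Γ:[] Δ:[((¬p3 → ¬p1) → (p1 → p0))=T] refutes=False
  v=0011: Γ:[] Δ:[((¬p3 → ¬p1) → (p1 → p0))=T] refutes=False
  v=0100: Γ:[] Δ:[((¬p3 → ¬p1) → (p1 → p0))=T] refutes=False
  v=0101: Γ:[] Δ:[((¬p3 → ¬p1) → (p1 → p0))=F] refutes=True  ← countermodel

Result: NO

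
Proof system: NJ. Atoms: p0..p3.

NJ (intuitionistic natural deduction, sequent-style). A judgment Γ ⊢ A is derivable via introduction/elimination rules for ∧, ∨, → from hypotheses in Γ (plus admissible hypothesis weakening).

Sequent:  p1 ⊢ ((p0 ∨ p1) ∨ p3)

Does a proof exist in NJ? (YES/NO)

Derivation (root first):
[∨I₁] p1 ⊢ ((p0 ∨ p1) ∨ p3)
  [∨I₂] p1 ⊢ (p0 ∨ p1)
    [Ax] p1 ⊢ p1

Result: YES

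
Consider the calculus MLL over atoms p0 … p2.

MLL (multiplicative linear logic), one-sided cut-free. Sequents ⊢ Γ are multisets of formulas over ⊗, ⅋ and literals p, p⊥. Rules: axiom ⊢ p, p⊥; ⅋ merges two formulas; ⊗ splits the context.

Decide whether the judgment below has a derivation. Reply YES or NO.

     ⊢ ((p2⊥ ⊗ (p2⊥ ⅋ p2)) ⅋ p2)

Proof tree:
[⅋]  ⊢ ((p2⊥ ⊗ (p2⊥ ⅋ p2)) ⅋ p2)
  [⊗]  ⊢ p2, (p2⊥ ⊗ (p2⊥ ⅋ p2))
    [Ax]  ⊢ p2, p2⊥
    [⅋]  ⊢ (p2⊥ ⅋ p2)
      [Ax]  ⊢ p2, p2⊥

Result: YES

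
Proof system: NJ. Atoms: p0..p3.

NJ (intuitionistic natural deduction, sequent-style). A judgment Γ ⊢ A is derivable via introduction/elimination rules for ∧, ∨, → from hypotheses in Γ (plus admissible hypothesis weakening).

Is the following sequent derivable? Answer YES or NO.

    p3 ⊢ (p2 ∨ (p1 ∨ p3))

Derivation trace:
[∨I₂] p3 ⊢ (p2 ∨ (p1 ∨ p3))
  [∨I₂] p3 ⊢ (p1 ∨ p3)
    [Ax] p3 ⊢ p3

Result: YES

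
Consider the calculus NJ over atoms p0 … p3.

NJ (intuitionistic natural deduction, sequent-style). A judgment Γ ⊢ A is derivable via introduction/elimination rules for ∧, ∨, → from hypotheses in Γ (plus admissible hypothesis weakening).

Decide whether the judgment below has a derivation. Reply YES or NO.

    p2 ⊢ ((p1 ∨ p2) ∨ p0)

Derivation trace:
[∨I₁] p2 ⊢ ((p1 ∨ p2) ∨ p0)
  [∨I₂] p2 ⊢ (p1 ∨ p2)
    [Ax] p2 ⊢ p2

Result: YES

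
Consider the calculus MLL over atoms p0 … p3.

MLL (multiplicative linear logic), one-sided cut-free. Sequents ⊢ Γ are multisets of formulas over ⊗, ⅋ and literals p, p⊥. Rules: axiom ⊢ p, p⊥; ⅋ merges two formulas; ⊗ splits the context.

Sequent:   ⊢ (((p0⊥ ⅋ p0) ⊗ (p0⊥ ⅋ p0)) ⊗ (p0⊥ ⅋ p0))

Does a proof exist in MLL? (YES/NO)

Derivation (root first):
[⊗]  ⊢ (((p0⊥ ⅋ p0) ⊗ (p0⊥ ⅋ p0)) ⊗ (p0⊥ ⅋ p0))
  [⊗]  ⊢ ((p0⊥ ⅋ p0) ⊗ (p0⊥ ⅋ p0))
    [⅋]  ⊢ (p0⊥ ⅋ p0)
      [Ax]  ⊢ p0, p0⊥
    [⅋]  ⊢ (p0⊥ ⅋ p0)
      [Ax]  ⊢ p0, p0⊥
  [⅋]  ⊢ (p0⊥ ⅋ p0)
    [Ax]  ⊢ p0, p0⊥

Result: YES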